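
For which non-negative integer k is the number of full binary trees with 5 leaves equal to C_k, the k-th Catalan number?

4

Full binary trees with 5 leaves have 5−1 = 4 internal nodes, so there are C_4 of them.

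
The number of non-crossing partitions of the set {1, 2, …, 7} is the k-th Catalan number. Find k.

7

Non-crossing partitions of an n-element set are counted by C_n; here n = 7.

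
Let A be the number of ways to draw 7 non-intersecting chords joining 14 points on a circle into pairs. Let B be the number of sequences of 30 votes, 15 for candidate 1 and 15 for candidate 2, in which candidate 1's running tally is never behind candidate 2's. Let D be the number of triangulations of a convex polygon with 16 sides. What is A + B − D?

7020834

Non-crossing perfect matchings of 2n points on a circle are counted by C_n; with 14 points, n = 7. So A = C_7 = 429.
Reading a vote for the leader as '(' and for the other as ')' turns such a sequence into a balanced string of 15 pairs, so the count is C_15. So B = C_15 = 9694845.
The number of triangulations of a 16-gon is the Catalan number C_14 (index = sides − 2). So D = C_14 = 2674440.
A + B − D = 429 + 9694845 − 2674440 = 7020834.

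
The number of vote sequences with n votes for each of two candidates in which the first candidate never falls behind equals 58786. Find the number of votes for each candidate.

Such ballot sequences with n votes each are counted by C_n; 58786 = C_11.

11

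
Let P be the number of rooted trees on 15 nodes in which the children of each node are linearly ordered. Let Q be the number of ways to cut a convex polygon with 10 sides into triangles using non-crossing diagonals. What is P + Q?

2675870

A rooted plane tree on 15 nodes has 14 edges, and such trees are counted by C_14. So P = C_14 = 2674440.
A convex 10-gon is triangulated into 8 triangles, and the number of such triangulations is the Catalan number C_{10−2} = C_8. So Q = C_8 = 1430.
P + Q = 2674440 + 1430 = 2675870.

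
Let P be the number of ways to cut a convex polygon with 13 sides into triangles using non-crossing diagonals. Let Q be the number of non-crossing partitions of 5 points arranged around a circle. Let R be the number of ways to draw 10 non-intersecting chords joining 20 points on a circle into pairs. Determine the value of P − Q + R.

75540

Triangulations of a convex m-gon are counted by C_{m−2}; with m = 13 this is C_11. So P = C_11 = 58786.
The non-crossing partitions of [5] form a lattice of size C_5. So Q = C_5 = 42.
Non-crossing perfect matchings of 2n points on a circle are counted by C_n; with 20 points, n = 10. So R = C_10 = 16796.
P − Q + R = 58786 − 42 + 16796 = 75540.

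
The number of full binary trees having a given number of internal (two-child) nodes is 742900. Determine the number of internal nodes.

Full binary trees with n internal nodes are counted by C_n. Since C_13 = 742900, the index is 13.

13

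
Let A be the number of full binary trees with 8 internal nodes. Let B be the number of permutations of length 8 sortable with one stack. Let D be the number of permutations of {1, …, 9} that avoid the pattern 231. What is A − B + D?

4862

Full binary trees with n internal nodes are counted by C_n; here n = 8. So A = C_8 = 1430.
By Knuth's characterisation, the stack-sortable permutations of length 8 are the 231-avoiders, numbering C_8. So B = C_8 = 1430.
Permutations of [n] avoiding any single length-3 pattern are counted by C_n; here n = 9. So D = C_9 = 4862.
A − B + D = 1430 − 1430 + 4862 = 4862.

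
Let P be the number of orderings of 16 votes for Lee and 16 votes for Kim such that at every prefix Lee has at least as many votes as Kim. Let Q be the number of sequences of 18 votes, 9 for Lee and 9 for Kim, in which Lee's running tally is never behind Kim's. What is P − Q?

Ballot sequences with n votes each where one side never trails are Dyck words, counted by C_n; here n = 16. So P = C_16 = 35357670.
Reading a vote for the leader as '(' and for the other as ')' turns such a sequence into a balanced string of 9 pairs, so the count is C_9. So Q = C_9 = 4862.
P − Q = 35357670 − 4862 = 35352808.

35352808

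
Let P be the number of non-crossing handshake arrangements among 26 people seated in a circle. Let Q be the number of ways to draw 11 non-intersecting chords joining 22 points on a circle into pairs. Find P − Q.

With 26 = 2·13 people, non-crossing handshake pairings are non-crossing perfect matchings on a circle, counted by C_13. So P = C_13 = 742900.
Pairing 22 circle points by 11 non-crossing chords gives C_11 matchings. So Q = C_11 = 58786.
P − Q = 742900 − 58786 = 684114.

684114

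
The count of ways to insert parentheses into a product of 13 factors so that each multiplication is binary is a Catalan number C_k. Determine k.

Parenthesizations of m factors correspond to full binary trees with m leaves, counted by C_{m−1}; m = 13 gives C_12.

12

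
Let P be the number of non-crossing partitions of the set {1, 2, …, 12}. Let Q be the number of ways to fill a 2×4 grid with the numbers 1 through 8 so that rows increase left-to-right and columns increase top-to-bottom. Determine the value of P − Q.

207998

The non-crossing partitions of [12] form a lattice of size C_12. So P = C_12 = 208012.
By the hook-length formula (or a Dyck-path bijection), SYT of shape 2×4 number C_4. So Q = C_4 = 14.
P − Q = 208012 − 14 = 207998.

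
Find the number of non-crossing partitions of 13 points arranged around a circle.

Non-crossing partitions of an n-element set are counted by C_n; here n = 13.
C_13 = C(26,13)/14 = 10400600/14 = 742900.

742900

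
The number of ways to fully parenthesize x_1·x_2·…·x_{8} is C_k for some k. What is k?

7

Bracketing 8 factors into binary products is counted by C_{8−1} = C_7.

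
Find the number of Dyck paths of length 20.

16796

A Dyck path with 10 up-steps and 10 down-steps has semilength 10, so there are C_10 of them.
C_10 = C(20,10)/11 = 184756/11 = 16796.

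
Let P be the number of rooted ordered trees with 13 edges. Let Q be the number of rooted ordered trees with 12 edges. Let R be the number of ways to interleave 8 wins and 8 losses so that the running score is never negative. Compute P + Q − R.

Rooted ordered trees with n edges are counted by C_n; here n = 13. So P = C_13 = 742900.
A rooted plane tree with 12 edges has 13 nodes, and the count is C_12. So Q = C_12 = 208012.
Ballot sequences with n votes each where one side never trails are Dyck words, counted by C_n; here n = 8. So R = C_8 = 1430.
P + Q − R = 742900 + 208012 − 1430 = 949482.

949482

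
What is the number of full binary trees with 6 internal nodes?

132

Full binary trees with n internal nodes are counted by C_n; here n = 6.
C_6 = 132.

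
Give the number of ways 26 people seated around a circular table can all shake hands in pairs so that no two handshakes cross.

742900

With 26 = 2·13 people, non-crossing handshake pairings are non-crossing perfect matchings on a circle, counted by C_13.
C_13 = 742900.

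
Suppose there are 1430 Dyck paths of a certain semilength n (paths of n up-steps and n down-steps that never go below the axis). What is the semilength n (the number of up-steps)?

8

Dyck paths of semilength n are counted by C_n. Since C_8 = 1430, the index is 8.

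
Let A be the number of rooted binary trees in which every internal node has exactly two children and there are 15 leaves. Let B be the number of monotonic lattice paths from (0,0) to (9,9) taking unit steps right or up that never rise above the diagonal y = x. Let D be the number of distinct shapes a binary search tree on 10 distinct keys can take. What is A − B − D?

A full binary tree with L leaves has L−1 internal nodes and is counted by C_{L−1}; L = 15 gives C_14. So A = C_14 = 2674440.
Sub-diagonal monotone paths from (0,0) to (9,9) biject with Dyck paths of semilength 9, giving C_9. So B = C_9 = 4862.
There are C_n binary search tree shapes on n keys; with n = 10 that is C_10. So D = C_10 = 16796.
A − B − D = 2674440 − 4862 − 16796 = 2652782.

2652782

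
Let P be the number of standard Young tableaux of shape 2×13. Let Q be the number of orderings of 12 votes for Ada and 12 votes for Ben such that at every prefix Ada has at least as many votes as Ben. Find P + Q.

950912

By the hook-length formula (or a Dyck-path bijection), SYT of shape 2×13 number C_13. So P = C_13 = 742900.
Reading a vote for the leader as '(' and for the other as ')' turns such a sequence into a balanced string of 12 pairs, so the count is C_12. So Q = C_12 = 208012.
P + Q = 742900 + 208012 = 950912.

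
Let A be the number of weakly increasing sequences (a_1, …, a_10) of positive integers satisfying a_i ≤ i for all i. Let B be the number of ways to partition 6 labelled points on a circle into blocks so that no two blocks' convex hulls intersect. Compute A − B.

Such sub-staircase sequences of length n are counted by C_n; here n = 10. So A = C_10 = 16796.
The non-crossing partitions of [6] form a lattice of size C_6. So B = C_6 = 132.
A − B = 16796 − 132 = 16664.

16664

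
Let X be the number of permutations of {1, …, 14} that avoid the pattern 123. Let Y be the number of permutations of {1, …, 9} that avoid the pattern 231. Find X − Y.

Permutations of [n] avoiding any single length-3 pattern are counted by C_n; here n = 14. So X = C_14 = 2674440.
For any fixed pattern of length 3, the pattern-avoiding permutations of [9] number C_9. So Y = C_9 = 4862.
X − Y = 2674440 − 4862 = 2669578.

2669578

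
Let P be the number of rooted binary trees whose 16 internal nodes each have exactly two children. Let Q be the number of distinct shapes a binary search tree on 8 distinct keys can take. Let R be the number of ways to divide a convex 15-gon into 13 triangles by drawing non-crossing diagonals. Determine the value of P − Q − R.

34613340

The number of full binary trees on 16 internal nodes is the Catalan number C_16. So P = C_16 = 35357670.
There are C_n binary search tree shapes on n keys; with n = 8 that is C_8. So Q = C_8 = 1430.
Triangulations of a convex m-gon are counted by C_{m−2}; with m = 15 this is C_13. So R = C_13 = 742900.
P − Q − R = 35357670 − 1430 − 742900 = 34613340.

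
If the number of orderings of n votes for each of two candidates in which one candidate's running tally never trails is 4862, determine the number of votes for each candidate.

Such ballot sequences with n votes each are counted by C_n, and C_9 = 4862.

9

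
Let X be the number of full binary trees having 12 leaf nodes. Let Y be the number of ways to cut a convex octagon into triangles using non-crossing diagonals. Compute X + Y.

Full binary trees with 12 leaves have 12−1 = 11 internal nodes, so there are C_11 of them. So X = C_11 = 58786.
A convex 8-gon is triangulated into 6 triangles, and the number of such triangulations is the Catalan number C_{8−2} = C_6. So Y = C_6 = 132.
X + Y = 58786 + 132 = 58918.

58918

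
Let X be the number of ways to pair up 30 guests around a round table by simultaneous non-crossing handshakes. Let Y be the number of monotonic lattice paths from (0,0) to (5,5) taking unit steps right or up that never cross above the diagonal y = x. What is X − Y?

With 30 = 2·15 people, non-crossing handshake pairings are non-crossing perfect matchings on a circle, counted by C_15. So X = C_15 = 9694845.
Sub-diagonal monotone paths from (0,0) to (5,5) biject with Dyck paths of semilength 5, giving C_5. So Y = C_5 = 42.
X − Y = 9694845 − 42 = 9694803.

9694803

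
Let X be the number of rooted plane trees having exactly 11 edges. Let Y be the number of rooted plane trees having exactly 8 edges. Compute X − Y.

Rooted ordered trees with n edges are counted by C_n; here n = 11. So X = C_11 = 58786.
A rooted plane tree with 8 edges has 9 nodes, and the count is C_8. So Y = C_8 = 1430.
X − Y = 58786 − 1430 = 57356.

57356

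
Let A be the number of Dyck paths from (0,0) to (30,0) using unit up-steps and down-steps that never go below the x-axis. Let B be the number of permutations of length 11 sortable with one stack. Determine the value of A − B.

Paths of 15 up- and 15 down-steps that never dip below the axis are Dyck paths; their count is C_15. So A = C_15 = 9694845.
By Knuth's characterisation, the stack-sortable permutations of length 11 are the 231-avoiders, numbering C_11. So B = C_11 = 58786.
A − B = 9694845 − 58786 = 9636059.

9636059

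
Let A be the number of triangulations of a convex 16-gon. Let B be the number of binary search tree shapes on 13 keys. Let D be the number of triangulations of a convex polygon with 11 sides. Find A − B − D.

A convex 16-gon is triangulated into 14 triangles, and the number of such triangulations is the Catalan number C_{16−2} = C_14. So A = C_14 = 2674440.
There are C_n binary search tree shapes on n keys; with n = 13 that is C_13. So B = C_13 = 742900.
A convex 11-gon is triangulated into 9 triangles, and the number of such triangulations is the Catalan number C_{11−2} = C_9. So D = C_9 = 4862.
A − B − D = 2674440 − 742900 − 4862 = 1926678.

1926678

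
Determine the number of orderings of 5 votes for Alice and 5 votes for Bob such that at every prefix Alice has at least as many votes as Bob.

42

Ballot sequences with n votes each where one side never trails are Dyck words, counted by C_n; here n = 5.
C_5 = C(10,5)/6 = 252/6 = 42.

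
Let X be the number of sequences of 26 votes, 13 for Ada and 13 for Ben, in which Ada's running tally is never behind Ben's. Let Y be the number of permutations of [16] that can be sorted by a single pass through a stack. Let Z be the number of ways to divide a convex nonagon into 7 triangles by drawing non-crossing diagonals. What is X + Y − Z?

Ballot sequences with n votes each where one side never trails are Dyck words, counted by C_n; here n = 13. So X = C_13 = 742900.
By Knuth's characterisation, the stack-sortable permutations of length 16 are the 231-avoiders, numbering C_16. So Y = C_16 = 35357670.
Triangulations of a convex m-gon are counted by C_{m−2}; with m = 9 this is C_7. So Z = C_7 = 429.
X + Y − Z = 742900 + 35357670 − 429 = 36100141.

36100141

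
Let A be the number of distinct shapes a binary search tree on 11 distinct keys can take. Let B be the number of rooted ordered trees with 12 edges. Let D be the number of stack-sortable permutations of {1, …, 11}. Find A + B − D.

Binary trees (left/right distinguished) on n nodes are counted by C_n; here n = 11. So A = C_11 = 58786.
Rooted ordered trees with n edges are counted by C_n; here n = 12. So B = C_12 = 208012.
By Knuth's characterisation, the stack-sortable permutations of length 11 are the 231-avoiders, numbering C_11. So D = C_11 = 58786.
A + B − D = 58786 + 208012 − 58786 = 208012.

208012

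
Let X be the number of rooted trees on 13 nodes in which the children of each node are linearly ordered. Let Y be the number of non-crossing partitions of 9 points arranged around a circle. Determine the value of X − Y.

203150

A rooted plane tree on 13 nodes has 12 edges, and such trees are counted by C_12. So X = C_12 = 208012.
Non-crossing partitions of an n-element set are counted by C_n; here n = 9. So Y = C_9 = 4862.
X − Y = 208012 − 4862 = 203150.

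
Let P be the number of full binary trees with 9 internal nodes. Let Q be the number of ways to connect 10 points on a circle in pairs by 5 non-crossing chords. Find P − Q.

4820

The number of full binary trees on 9 internal nodes is the Catalan number C_9. So P = C_9 = 4862.
Non-crossing perfect matchings of 2n points on a circle are counted by C_n; with 10 points, n = 5. So Q = C_5 = 42.
P − Q = 4862 − 42 = 4820.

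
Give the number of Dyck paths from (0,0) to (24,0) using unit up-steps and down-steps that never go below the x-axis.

208012

A Dyck path with 12 up-steps and 12 down-steps has semilength 12, so there are C_12 of them.
C_12 = C_11 · 2(2·11+1)/(11+2) = 58786 · 46/13 = 208012.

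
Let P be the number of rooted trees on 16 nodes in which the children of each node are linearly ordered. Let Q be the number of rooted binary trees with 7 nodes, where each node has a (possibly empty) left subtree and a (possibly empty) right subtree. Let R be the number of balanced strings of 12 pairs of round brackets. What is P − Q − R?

9486404

Rooted ordered (plane) trees on m nodes have m−1 edges and are counted by C_{m−1}; m = 16 gives C_15. So P = C_15 = 9694845.
Binary trees (left/right distinguished) on n nodes are counted by C_n; here n = 7. So Q = C_7 = 429.
With 12 pairs the number of balanced bracket strings is the Catalan number C_12. So R = C_12 = 208012.
P − Q − R = 9694845 − 429 − 208012 = 9486404.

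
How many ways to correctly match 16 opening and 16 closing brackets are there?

35357670

Balanced strings of n pairs of brackets are counted by C_n; here n = 16.
C_16 = C(32,16)/17 = 601080390/17 = 35357670.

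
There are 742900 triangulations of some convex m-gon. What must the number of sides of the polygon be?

15

Triangulations of a convex m-gon are counted by C_{m−2}. The Catalan number equal to 742900 is C_13.
So m − 2 = 13, giving m = 15 sides.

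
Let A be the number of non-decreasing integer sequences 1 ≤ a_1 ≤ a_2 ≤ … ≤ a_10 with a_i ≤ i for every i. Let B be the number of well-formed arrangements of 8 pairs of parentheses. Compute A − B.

15366

Weakly increasing sequences with a_i ≤ i biject with Dyck paths of semilength 10, so there are C_10. So A = C_10 = 16796.
With 8 pairs the number of balanced bracket strings is the Catalan number C_8. So B = C_8 = 1430.
A − B = 16796 − 1430 = 15366.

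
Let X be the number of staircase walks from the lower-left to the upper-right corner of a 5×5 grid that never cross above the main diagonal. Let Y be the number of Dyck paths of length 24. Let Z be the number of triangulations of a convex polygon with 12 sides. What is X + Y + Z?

224850

Monotone paths in an n×n grid that stay weakly below the diagonal are counted by C_n; here n = 5. So X = C_5 = 42.
Dyck paths of semilength n (length 2n) are counted by C_n; here n = 12. So Y = C_12 = 208012.
The number of triangulations of a 12-gon is the Catalan number C_10 (index = sides − 2). So Z = C_10 = 16796.
X + Y + Z = 42 + 208012 + 16796 = 224850.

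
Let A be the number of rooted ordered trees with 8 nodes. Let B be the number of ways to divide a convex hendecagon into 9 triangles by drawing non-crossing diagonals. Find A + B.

5291

Rooted ordered (plane) trees on m nodes have m−1 edges and are counted by C_{m−1}; m = 8 gives C_7. So A = C_7 = 429.
The number of triangulations of an 11-gon is the Catalan number C_9 (index = sides − 2). So B = C_9 = 4862.
A + B = 429 + 4862 = 5291.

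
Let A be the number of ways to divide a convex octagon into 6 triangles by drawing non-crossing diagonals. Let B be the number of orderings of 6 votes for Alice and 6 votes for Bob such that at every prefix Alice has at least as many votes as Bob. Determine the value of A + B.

A convex 8-gon is triangulated into 6 triangles, and the number of such triangulations is the Catalan number C_{8−2} = C_6. So A = C_6 = 132.
Reading a vote for the leader as '(' and for the other as ')' turns such a sequence into a balanced string of 6 pairs, so the count is C_6. So B = C_6 = 132.
A + B = 132 + 132 = 264.

264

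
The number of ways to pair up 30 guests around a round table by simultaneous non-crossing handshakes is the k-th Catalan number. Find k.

Non-crossing handshake pairings of 2n people are counted by C_n; 30 people gives n = 15.

15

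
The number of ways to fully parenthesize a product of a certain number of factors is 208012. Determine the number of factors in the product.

Parenthesizations of m factors are counted by C_{m−1}; 208012 = C_12.
So the index is 12, and the number of factors is 12 + 1 = 13.

13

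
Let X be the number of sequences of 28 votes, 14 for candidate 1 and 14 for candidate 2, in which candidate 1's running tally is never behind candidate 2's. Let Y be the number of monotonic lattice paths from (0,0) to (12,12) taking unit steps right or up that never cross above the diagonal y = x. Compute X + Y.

2882452

Reading a vote for the leader as '(' and for the other as ')' turns such a sequence into a balanced string of 14 pairs, so the count is C_14. So X = C_14 = 2674440.
Monotone paths in an n×n grid that stay weakly below the diagonal are counted by C_n; here n = 12. So Y = C_12 = 208012.
X + Y = 2674440 + 208012 = 2882452.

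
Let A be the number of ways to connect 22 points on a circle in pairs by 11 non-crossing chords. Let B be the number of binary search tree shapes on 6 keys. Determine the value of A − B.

58654

Non-crossing perfect matchings of 2n points on a circle are counted by C_n; with 22 points, n = 11. So A = C_11 = 58786.
Binary trees (left/right distinguished) on n nodes are counted by C_n; here n = 6. So B = C_6 = 132.
A − B = 58786 − 132 = 58654.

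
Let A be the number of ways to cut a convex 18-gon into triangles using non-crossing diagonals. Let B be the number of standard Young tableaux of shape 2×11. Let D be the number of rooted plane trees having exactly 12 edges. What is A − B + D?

35506896

Triangulations of a convex m-gon are counted by C_{m−2}; with m = 18 this is C_16. So A = C_16 = 35357670.
By the hook-length formula (or a Dyck-path bijection), SYT of shape 2×11 number C_11. So B = C_11 = 58786.
A rooted plane tree with 12 edges has 13 nodes, and the count is C_12. So D = C_12 = 208012.
A − B + D = 35357670 − 58786 + 208012 = 35506896.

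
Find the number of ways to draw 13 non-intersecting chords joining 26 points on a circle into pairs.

Pairing 26 circle points by 13 non-crossing chords gives C_13 matchings.
C_13 = C_12 · 2(2·12+1)/(12+2) = 208012 · 50/14 = 742900.

742900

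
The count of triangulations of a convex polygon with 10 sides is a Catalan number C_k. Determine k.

A convex 10-gon is triangulated into 8 triangles, and the number of such triangulations is the Catalan number C_{10−2} = C_8.

8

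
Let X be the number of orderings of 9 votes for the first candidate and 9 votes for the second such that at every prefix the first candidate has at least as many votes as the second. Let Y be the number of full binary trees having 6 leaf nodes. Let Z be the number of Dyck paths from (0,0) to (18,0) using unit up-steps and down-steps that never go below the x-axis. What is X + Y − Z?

42

Reading a vote for the leader as '(' and for the other as ')' turns such a sequence into a balanced string of 9 pairs, so the count is C_9. So X = C_9 = 4862.
A full binary tree with L leaves has L−1 internal nodes and is counted by C_{L−1}; L = 6 gives C_5. So Y = C_5 = 42.
Dyck paths of semilength n (length 2n) are counted by C_n; here n = 9. So Z = C_9 = 4862.
X + Y − Z = 4862 + 42 − 4862 = 42.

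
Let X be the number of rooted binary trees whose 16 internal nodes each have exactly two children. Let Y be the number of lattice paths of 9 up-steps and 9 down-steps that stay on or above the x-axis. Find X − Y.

35352808

The number of full binary trees on 16 internal nodes is the Catalan number C_16. So X = C_16 = 35357670.
A Dyck path with 9 up-steps and 9 down-steps has semilength 9, so there are C_9 of them. So Y = C_9 = 4862.
X − Y = 35357670 − 4862 = 35352808.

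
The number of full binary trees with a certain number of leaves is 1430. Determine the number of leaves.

Full binary trees with L leaves are counted by C_{L−1}; 1430 = C_8.
So the index is 8, and the number of leaves is 8 + 1 = 9.

9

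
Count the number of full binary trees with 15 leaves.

Full binary trees with 15 leaves have 15−1 = 14 internal nodes, so there are C_14 of them.
C_14 = C(28,14)/15 = 40116600/15 = 2674440.

2674440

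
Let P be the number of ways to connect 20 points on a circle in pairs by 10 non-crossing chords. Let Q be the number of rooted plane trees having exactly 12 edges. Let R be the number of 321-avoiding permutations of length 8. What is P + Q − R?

Non-crossing perfect matchings of 2n points on a circle are counted by C_n; with 20 points, n = 10. So P = C_10 = 16796.
Rooted ordered trees with n edges are counted by C_n; here n = 12. So Q = C_12 = 208012.
Permutations of [n] avoiding any single length-3 pattern are counted by C_n; here n = 8. So R = C_8 = 1430.
P + Q − R = 16796 + 208012 − 1430 = 223378.

223378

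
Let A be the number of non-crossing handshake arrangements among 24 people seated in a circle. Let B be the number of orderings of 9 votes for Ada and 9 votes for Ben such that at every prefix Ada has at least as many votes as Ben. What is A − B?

203150

With 24 = 2·12 people, non-crossing handshake pairings are non-crossing perfect matchings on a circle, counted by C_12. So A = C_12 = 208012.
Ballot sequences with n votes each where one side never trails are Dyck words, counted by C_n; here n = 9. So B = C_9 = 4862.
A − B = 208012 − 4862 = 203150.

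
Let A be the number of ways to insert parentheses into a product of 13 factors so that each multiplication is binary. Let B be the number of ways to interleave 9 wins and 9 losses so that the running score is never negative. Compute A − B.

203150

Bracketing 13 factors into binary products is counted by C_{13−1} = C_12. So A = C_12 = 208012.
Reading a vote for the leader as '(' and for the other as ')' turns such a sequence into a balanced string of 9 pairs, so the count is C_9. So B = C_9 = 4862.
A − B = 208012 − 4862 = 203150.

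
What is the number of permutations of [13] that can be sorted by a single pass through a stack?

742900

Stack-sortable permutations are exactly the 231-avoiding ones, counted by C_n; here n = 13.
C_13 = C_12 · 2(2·12+1)/(12+2) = 208012 · 50/14 = 742900.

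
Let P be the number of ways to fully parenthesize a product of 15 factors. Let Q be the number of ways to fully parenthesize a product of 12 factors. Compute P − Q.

Parenthesizations of m factors correspond to full binary trees with m leaves, counted by C_{m−1}; m = 15 gives C_14. So P = C_14 = 2674440.
Bracketing 12 factors into binary products is counted by C_{12−1} = C_11. So Q = C_11 = 58786.
P − Q = 2674440 − 58786 = 2615654.

2615654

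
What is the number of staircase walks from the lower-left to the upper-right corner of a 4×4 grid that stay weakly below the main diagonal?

Monotone paths in an n×n grid that stay weakly below the diagonal are counted by C_n; here n = 4.
C_4 = C(8,4)/5 = 70/5 = 14.

14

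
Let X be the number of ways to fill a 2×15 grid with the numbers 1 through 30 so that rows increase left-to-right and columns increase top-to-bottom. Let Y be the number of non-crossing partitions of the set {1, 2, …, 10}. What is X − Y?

9678049

Standard Young tableaux of shape 2×n are counted by C_n; here n = 15. So X = C_15 = 9694845.
Non-crossing partitions of an n-element set are counted by C_n; here n = 10. So Y = C_10 = 16796.
X − Y = 9694845 − 16796 = 9678049.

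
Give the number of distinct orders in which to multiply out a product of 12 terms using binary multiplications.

58786

Bracketing 12 factors into binary products is counted by C_{12−1} = C_11.
C_11 = C(22,11)/12 = 705432/12 = 58786.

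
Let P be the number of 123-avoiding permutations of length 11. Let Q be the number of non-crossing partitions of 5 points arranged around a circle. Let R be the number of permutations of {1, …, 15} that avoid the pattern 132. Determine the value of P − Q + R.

Permutations of [n] avoiding any single length-3 pattern are counted by C_n; here n = 11. So P = C_11 = 58786.
The non-crossing partitions of [5] form a lattice of size C_5. So Q = C_5 = 42.
Permutations of [n] avoiding any single length-3 pattern are counted by C_n; here n = 15. So R = C_15 = 9694845.
P − Q + R = 58786 − 42 + 9694845 = 9753589.

9753589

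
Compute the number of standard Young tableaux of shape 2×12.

By the hook-length formula (or a Dyck-path bijection), SYT of shape 2×12 number C_12.
C_12 = C(24,12)/13 = 2704156/13 = 208012.

208012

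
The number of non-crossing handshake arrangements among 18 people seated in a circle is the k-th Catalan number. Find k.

Non-crossing handshake pairings of 2n people are counted by C_n; 18 people gives n = 9.

9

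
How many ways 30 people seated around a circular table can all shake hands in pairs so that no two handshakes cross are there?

9694845

With 30 = 2·15 people, non-crossing handshake pairings are non-crossing perfect matchings on a circle, counted by C_15.
C_15 = C(30,15)/16 = 155117520/16 = 9694845.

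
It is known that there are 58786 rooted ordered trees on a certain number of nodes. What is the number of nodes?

Rooted ordered trees on m nodes are counted by C_{m−1}, and C_11 = 58786.
So the index is 11, and the number of nodes is 11 + 1 = 12.

12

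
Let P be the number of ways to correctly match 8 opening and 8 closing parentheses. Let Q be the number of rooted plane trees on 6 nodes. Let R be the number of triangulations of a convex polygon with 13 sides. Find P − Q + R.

60174

With 8 pairs the number of balanced bracket strings is the Catalan number C_8. So P = C_8 = 1430.
Rooted ordered (plane) trees on m nodes have m−1 edges and are counted by C_{m−1}; m = 6 gives C_5. So Q = C_5 = 42.
The number of triangulations of a 13-gon is the Catalan number C_11 (index = sides − 2). So R = C_11 = 58786.
P − Q + R = 1430 − 42 + 58786 = 60174.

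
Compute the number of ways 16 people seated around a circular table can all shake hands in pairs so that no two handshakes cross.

With 16 = 2·8 people, non-crossing handshake pairings are non-crossing perfect matchings on a circle, counted by C_8.
C_8 = C(16,8)/9 = 12870/9 = 1430.

1430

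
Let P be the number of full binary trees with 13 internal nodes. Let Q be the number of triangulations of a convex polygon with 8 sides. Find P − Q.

The number of full binary trees on 13 internal nodes is the Catalan number C_13. So P = C_13 = 742900.
The number of triangulations of an 8-gon is the Catalan number C_6 (index = sides − 2). So Q = C_6 = 132.
P − Q = 742900 − 132 = 742768.

742768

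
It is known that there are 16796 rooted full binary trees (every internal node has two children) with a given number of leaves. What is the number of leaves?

11

Full binary trees with L leaves are counted by C_{L−1}. The Catalan number equal to 16796 is C_10.
So the index is 10, and the number of leaves is 10 + 1 = 11.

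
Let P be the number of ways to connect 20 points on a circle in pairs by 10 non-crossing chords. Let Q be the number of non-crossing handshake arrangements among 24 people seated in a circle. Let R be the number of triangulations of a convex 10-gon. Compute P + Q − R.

Non-crossing perfect matchings of 2n points on a circle are counted by C_n; with 20 points, n = 10. So P = C_10 = 16796.
With 24 = 2·12 people, non-crossing handshake pairings are non-crossing perfect matchings on a circle, counted by C_12. So Q = C_12 = 208012.
The number of triangulations of a 10-gon is the Catalan number C_8 (index = sides − 2). So R = C_8 = 1430.
P + Q − R = 16796 + 208012 − 1430 = 223378.

223378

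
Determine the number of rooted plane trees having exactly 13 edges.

Rooted ordered trees with n edges are counted by C_n; here n = 13.
C_13 = C(26,13)/14 = 10400600/14 = 742900.

742900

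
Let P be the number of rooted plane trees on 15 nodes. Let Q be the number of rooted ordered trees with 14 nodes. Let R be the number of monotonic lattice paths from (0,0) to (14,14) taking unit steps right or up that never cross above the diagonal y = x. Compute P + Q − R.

742900

Rooted ordered (plane) trees on m nodes have m−1 edges and are counted by C_{m−1}; m = 15 gives C_14. So P = C_14 = 2674440.
Rooted ordered (plane) trees on m nodes have m−1 edges and are counted by C_{m−1}; m = 14 gives C_13. So Q = C_13 = 742900.
Sub-diagonal monotone paths from (0,0) to (14,14) biject with Dyck paths of semilength 14, giving C_14. So R = C_14 = 2674440.
P + Q − R = 2674440 + 742900 − 2674440 = 742900.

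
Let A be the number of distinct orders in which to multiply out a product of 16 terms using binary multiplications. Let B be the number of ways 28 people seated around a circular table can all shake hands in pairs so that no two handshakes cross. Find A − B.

Parenthesizations of m factors correspond to full binary trees with m leaves, counted by C_{m−1}; m = 16 gives C_15. So A = C_15 = 9694845.
With 28 = 2·14 people, non-crossing handshake pairings are non-crossing perfect matchings on a circle, counted by C_14. So B = C_14 = 2674440.
A − B = 9694845 − 2674440 = 7020405.

7020405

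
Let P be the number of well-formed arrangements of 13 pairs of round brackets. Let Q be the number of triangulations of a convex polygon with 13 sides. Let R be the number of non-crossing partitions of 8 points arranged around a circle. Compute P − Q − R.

682684

With 13 pairs the number of balanced bracket strings is the Catalan number C_13. So P = C_13 = 742900.
The number of triangulations of a 13-gon is the Catalan number C_11 (index = sides − 2). So Q = C_11 = 58786.
Non-crossing partitions of an n-element set are counted by C_n; here n = 8. So R = C_8 = 1430.
P − Q − R = 742900 − 58786 − 1430 = 682684.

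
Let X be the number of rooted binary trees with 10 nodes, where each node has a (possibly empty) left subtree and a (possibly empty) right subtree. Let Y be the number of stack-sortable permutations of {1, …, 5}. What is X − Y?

There are C_n binary search tree shapes on n keys; with n = 10 that is C_10. So X = C_10 = 16796.
Stack-sortable permutations are exactly the 231-avoiding ones, counted by C_n; here n = 5. So Y = C_5 = 42.
X − Y = 16796 − 42 = 16754.

16754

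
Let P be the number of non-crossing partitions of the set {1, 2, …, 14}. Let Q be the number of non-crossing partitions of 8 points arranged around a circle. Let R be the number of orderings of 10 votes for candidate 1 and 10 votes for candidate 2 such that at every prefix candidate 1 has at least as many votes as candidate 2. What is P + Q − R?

2659074

Non-crossing partitions of an n-element set are counted by C_n; here n = 14. So P = C_14 = 2674440.
The non-crossing partitions of [8] form a lattice of size C_8. So Q = C_8 = 1430.
Reading a vote for the leader as '(' and for the other as ')' turns such a sequence into a balanced string of 10 pairs, so the count is C_10. So R = C_10 = 16796.
P + Q − R = 2674440 + 1430 − 16796 = 2659074.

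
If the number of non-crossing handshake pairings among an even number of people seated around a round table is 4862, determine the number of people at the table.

Non-crossing handshake pairings of 2n people are counted by C_n, and C_9 = 4862.
So n = 9, and there are 2n = 18 people.

18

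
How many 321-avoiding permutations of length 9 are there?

4862

Permutations of [n] avoiding any single length-3 pattern are counted by C_n; here n = 9.
C_9 = C_8 · 2(2·8+1)/(8+2) = 1430 · 34/10 = 4862.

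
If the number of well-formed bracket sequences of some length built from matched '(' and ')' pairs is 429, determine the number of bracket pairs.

7

Balanced strings of n bracket-pairs are counted by C_n, and C_7 = 429.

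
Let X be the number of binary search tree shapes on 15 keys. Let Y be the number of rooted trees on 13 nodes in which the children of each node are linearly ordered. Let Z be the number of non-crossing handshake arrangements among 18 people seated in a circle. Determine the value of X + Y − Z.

9897995

There are C_n binary search tree shapes on n keys; with n = 15 that is C_15. So X = C_15 = 9694845.
Rooted ordered (plane) trees on m nodes have m−1 edges and are counted by C_{m−1}; m = 13 gives C_12. So Y = C_12 = 208012.
Non-crossing handshake pairings of 2n people are counted by C_n; 18 people gives n = 9. So Z = C_9 = 4862.
X + Y − Z = 9694845 + 208012 − 4862 = 9897995.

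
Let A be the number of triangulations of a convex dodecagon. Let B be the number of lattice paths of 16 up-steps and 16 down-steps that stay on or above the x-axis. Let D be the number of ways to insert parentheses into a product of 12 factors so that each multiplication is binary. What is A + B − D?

35315680

The number of triangulations of a 12-gon is the Catalan number C_10 (index = sides − 2). So A = C_10 = 16796.
A Dyck path with 16 up-steps and 16 down-steps has semilength 16, so there are C_16 of them. So B = C_16 = 35357670.
Ways to associate a product of 12 factors correspond to binary trees on 12 leaves, so the count is C_11. So D = C_11 = 58786.
A + B − D = 16796 + 35357670 − 58786 = 35315680.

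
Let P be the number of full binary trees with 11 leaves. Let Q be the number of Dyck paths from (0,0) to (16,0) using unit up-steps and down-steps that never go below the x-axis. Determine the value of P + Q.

A full binary tree with L leaves has L−1 internal nodes and is counted by C_{L−1}; L = 11 gives C_10. So P = C_10 = 16796.
Paths of 8 up- and 8 down-steps that never dip below the axis are Dyck paths; their count is C_8. So Q = C_8 = 1430.
P + Q = 16796 + 1430 = 18226.

18226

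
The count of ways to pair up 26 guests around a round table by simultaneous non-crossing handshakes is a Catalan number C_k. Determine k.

Non-crossing handshake pairings of 2n people are counted by C_n; 26 people gives n = 13.

13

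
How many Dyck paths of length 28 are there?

Dyck paths of semilength n (length 2n) are counted by C_n; here n = 14.
C_14 = C(28,14)/15 = 40116600/15 = 2674440.

2674440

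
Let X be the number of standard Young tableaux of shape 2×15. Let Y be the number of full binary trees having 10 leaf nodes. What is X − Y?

9689983

Standard Young tableaux of shape 2×n are counted by C_n; here n = 15. So X = C_15 = 9694845.
Full binary trees with 10 leaves have 10−1 = 9 internal nodes, so there are C_9 of them. So Y = C_9 = 4862.
X − Y = 9694845 − 4862 = 9689983.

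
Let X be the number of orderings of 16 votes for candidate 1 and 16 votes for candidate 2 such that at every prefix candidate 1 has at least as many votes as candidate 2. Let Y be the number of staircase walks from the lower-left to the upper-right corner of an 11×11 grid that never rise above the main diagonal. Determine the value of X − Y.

Reading a vote for the leader as '(' and for the other as ')' turns such a sequence into a balanced string of 16 pairs, so the count is C_16. So X = C_16 = 35357670.
Sub-diagonal monotone paths from (0,0) to (11,11) biject with Dyck paths of semilength 11, giving C_11. So Y = C_11 = 58786.
X − Y = 35357670 − 58786 = 35298884.

35298884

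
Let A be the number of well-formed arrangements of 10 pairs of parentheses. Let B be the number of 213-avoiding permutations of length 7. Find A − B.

With 10 pairs the number of balanced bracket strings is the Catalan number C_10. So A = C_10 = 16796.
Permutations of [n] avoiding any single length-3 pattern are counted by C_n; here n = 7. So B = C_7 = 429.
A − B = 16796 − 429 = 16367.

16367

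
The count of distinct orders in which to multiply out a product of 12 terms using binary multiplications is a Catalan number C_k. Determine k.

11

Ways to associate a product of 12 factors correspond to binary trees on 12 leaves, so the count is C_11.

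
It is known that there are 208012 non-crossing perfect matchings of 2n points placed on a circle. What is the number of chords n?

Non-crossing pairings of 2n points on a circle are counted by C_n, and C_12 = 208012.

12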